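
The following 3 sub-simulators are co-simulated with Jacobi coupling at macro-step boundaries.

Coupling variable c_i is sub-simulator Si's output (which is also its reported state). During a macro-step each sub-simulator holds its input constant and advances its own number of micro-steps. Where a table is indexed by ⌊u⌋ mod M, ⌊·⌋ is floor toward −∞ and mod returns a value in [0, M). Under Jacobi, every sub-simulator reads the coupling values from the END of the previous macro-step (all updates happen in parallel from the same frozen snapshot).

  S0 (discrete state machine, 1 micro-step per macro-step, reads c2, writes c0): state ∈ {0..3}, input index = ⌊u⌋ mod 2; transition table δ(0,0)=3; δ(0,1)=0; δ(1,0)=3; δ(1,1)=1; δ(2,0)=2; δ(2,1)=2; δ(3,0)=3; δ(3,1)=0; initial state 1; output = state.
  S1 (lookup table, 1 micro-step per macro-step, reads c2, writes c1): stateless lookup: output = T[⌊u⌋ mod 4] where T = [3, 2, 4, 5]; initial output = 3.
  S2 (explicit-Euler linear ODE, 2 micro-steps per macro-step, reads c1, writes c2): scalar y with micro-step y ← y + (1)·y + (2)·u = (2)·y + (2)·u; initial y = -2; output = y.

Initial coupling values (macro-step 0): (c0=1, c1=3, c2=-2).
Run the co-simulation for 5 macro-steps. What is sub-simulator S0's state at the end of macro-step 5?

S0 state at macro-step 5 = 3

macro 1: S0 reads c2=-2 → after 1×micro: 3; S1 reads c2=-2 → after 1×micro: 4; S2 reads c1=3 → after 2×micro: 10 ⇒ (c0=3, c1=4, c2=10)
macro 2: S0 reads c2=10 → after 1×micro: 3; S1 reads c2=10 → after 1×micro: 4; S2 reads c1=4 → after 2×micro: 64 ⇒ (c0=3, c1=4, c2=64)
macro 3: S0 reads c2=64 → after 1×micro: 3; S1 reads c2=64 → after 1×micro: 3; S2 reads c1=4 → after 2×micro: 280 ⇒ (c0=3, c1=3, c2=280)
macro 4: S0 reads c2=280 → after 1×micro: 3; S1 reads c2=280 → after 1×micro: 3; S2 reads c1=3 → after 2×micro: 1138 ⇒ (c0=3, c1=3, c2=1138)
macro 5: S0 reads c2=1138 → after 1×micro: 3; S1 reads c2=1138 → after 1×micro: 4; S2 reads c1=3 → after 2×micro: 4570 ⇒ (c0=3, c1=4, c2=4570)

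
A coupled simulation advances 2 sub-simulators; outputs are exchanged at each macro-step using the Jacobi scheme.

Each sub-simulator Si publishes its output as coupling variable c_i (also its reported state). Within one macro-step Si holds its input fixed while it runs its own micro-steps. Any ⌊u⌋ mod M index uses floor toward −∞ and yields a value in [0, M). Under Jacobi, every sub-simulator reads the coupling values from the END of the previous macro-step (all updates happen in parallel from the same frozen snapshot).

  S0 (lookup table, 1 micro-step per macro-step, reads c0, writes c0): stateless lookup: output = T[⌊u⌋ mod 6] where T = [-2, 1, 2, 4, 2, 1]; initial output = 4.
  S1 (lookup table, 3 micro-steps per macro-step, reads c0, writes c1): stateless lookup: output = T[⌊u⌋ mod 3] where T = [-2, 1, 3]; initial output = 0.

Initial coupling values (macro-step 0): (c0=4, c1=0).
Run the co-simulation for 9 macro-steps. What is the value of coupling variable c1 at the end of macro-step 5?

macro 1: S0 reads c0=4 → after 1×micro: 2; S1 reads c0=4 → after 3×micro: 1 ⇒ (c0=2, c1=1)
macro 2: S0 reads c0=2 → after 1×micro: 2; S1 reads c0=2 → after 3×micro: 3 ⇒ (c0=2, c1=3)
macro 3: S0 reads c0=2 → after 1×micro: 2; S1 reads c0=2 → after 3×micro: 3 ⇒ (c0=2, c1=3)
macro 4: S0 reads c0=2 → after 1×micro: 2; S1 reads c0=2 → after 3×micro: 3 ⇒ (c0=2, c1=3)
macro 5: S0 reads c0=2 → after 1×micro: 2; S1 reads c0=2 → after 3×micro: 3 ⇒ (c0=2, c1=3)
macro 6: S0 reads c0=2 → after 1×micro: 2; S1 reads c0=2 → after 3×micro: 3 ⇒ (c0=2, c1=3)
macro 7: S0 reads c0=2 → after 1×micro: 2; S1 reads c0=2 → after 3×micro: 3 ⇒ (c0=2, c1=3)
macro 8: S0 reads c0=2 → after 1×micro: 2; S1 reads c0=2 → after 3×micro: 3 ⇒ (c0=2, c1=3)
macro 9: S0 reads c0=2 → after 1×micro: 2; S1 reads c0=2 → after 3×micro: 3 ⇒ (c0=2, c1=3)

c1 at macro-step 5 = 3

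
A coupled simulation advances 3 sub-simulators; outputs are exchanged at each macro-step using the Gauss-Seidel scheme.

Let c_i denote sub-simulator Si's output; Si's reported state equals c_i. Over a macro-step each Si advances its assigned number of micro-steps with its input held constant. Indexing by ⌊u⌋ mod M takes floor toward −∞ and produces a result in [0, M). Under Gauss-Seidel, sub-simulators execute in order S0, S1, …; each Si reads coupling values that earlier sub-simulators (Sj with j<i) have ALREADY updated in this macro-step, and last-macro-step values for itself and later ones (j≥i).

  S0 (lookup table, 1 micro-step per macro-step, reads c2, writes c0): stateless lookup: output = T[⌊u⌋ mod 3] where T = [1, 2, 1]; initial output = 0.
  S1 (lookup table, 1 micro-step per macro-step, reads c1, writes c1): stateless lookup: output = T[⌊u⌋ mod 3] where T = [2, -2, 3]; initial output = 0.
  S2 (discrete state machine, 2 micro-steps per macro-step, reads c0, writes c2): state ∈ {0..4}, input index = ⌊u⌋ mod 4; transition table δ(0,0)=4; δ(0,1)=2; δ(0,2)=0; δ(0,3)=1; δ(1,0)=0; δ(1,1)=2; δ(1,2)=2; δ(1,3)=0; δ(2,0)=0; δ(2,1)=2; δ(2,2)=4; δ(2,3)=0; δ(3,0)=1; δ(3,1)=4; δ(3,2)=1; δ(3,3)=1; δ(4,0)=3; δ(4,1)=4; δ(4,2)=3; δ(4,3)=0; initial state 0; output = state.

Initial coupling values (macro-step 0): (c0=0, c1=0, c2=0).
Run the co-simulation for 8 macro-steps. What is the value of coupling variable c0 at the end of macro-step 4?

macro 1: S0 reads c2=0 → after 1×micro: 1; S1 reads c1=0 → after 1×micro: 2; S2 reads c0=1 → after 2×micro: 2 ⇒ (c0=1, c1=2, c2=2)
macro 2: S0 reads c2=2 → after 1×micro: 1; S1 reads c1=2 → after 1×micro: 3; S2 reads c0=1 → after 2×micro: 2 ⇒ (c0=1, c1=3, c2=2)
macro 3: S0 reads c2=2 → after 1×micro: 1; S1 reads c1=3 → after 1×micro: 2; S2 reads c0=1 → after 2×micro: 2 ⇒ (c0=1, c1=2, c2=2)
macro 4: S0 reads c2=2 → after 1×micro: 1; S1 reads c1=2 → after 1×micro: 3; S2 reads c0=1 → after 2×micro: 2 ⇒ (c0=1, c1=3, c2=2)
macro 5: S0 reads c2=2 → after 1×micro: 1; S1 reads c1=3 → after 1×micro: 2; S2 reads c0=1 → after 2×micro: 2 ⇒ (c0=1, c1=2, c2=2)
macro 6: S0 reads c2=2 → after 1×micro: 1; S1 reads c1=2 → after 1×micro: 3; S2 reads c0=1 → after 2×micro: 2 ⇒ (c0=1, c1=3, c2=2)
macro 7: S0 reads c2=2 → after 1×micro: 1; S1 reads c1=3 → after 1×micro: 2; S2 reads c0=1 → after 2×micro: 2 ⇒ (c0=1, c1=2, c2=2)
macro 8: S0 reads c2=2 → after 1×micro: 1; S1 reads c1=2 → after 1×micro: 3; S2 reads c0=1 → after 2×micro: 2 ⇒ (c0=1, c1=3, c2=2)

c0 at macro-step 4 = 1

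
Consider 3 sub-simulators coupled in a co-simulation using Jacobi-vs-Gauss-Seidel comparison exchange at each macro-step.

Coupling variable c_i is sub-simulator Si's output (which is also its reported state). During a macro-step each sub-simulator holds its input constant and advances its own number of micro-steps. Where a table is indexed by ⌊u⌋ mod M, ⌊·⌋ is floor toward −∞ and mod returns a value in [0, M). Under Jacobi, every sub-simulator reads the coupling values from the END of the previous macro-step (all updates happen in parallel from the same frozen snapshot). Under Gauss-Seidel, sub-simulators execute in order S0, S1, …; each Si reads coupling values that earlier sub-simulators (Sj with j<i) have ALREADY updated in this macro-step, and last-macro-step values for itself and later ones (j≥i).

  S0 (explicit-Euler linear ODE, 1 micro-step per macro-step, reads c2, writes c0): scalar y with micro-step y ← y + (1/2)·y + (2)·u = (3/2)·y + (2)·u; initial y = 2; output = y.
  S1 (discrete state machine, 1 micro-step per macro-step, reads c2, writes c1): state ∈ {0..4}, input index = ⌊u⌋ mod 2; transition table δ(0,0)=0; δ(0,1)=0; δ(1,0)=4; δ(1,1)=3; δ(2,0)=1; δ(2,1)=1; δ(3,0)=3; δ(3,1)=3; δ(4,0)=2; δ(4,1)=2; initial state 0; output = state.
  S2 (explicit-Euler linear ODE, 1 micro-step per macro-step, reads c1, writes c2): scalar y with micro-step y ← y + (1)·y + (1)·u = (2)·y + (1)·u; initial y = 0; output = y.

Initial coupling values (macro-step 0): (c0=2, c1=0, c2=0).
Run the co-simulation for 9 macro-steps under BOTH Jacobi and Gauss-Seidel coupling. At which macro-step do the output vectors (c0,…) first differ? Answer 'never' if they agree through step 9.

[Jacobi] macro 1: S0 reads c2=0 → after 1×micro: 3; S1 reads c2=0 → after 1×micro: 0; S2 reads c1=0 → after 1×micro: 0 ⇒ (c0=3, c1=0, c2=0)
[Jacobi] macro 2: S0 reads c2=0 → after 1×micro: 9/2; S1 reads c2=0 → after 1×micro: 0; S2 reads c1=0 → after 1×micro: 0 ⇒ (c0=9/2, c1=0, c2=0)
[Jacobi] macro 3: S0 reads c2=0 → after 1×micro: 27/4; S1 reads c2=0 → after 1×micro: 0; S2 reads c1=0 → after 1×micro: 0 ⇒ (c0=27/4, c1=0, c2=0)
[Jacobi] macro 4: S0 reads c2=0 → after 1×micro: 81/8; S1 reads c2=0 → after 1×micro: 0; S2 reads c1=0 → after 1×micro: 0 ⇒ (c0=81/8, c1=0, c2=0)
[Jacobi] macro 5: S0 reads c2=0 → after 1×micro: 243/16; S1 reads c2=0 → after 1×micro: 0; S2 reads c1=0 → after 1×micro: 0 ⇒ (c0=243/16, c1=0, c2=0)
[Jacobi] macro 6: S0 reads c2=0 → after 1×micro: 729/32; S1 reads c2=0 → after 1×micro: 0; S2 reads c1=0 → after 1×micro: 0 ⇒ (c0=729/32, c1=0, c2=0)
[Jacobi] macro 7: S0 reads c2=0 → after 1×micro: 2187/64; S1 reads c2=0 → after 1×micro: 0; S2 reads c1=0 → after 1×micro: 0 ⇒ (c0=2187/64, c1=0, c2=0)
[Jacobi] macro 8: S0 reads c2=0 → after 1×micro: 6561/128; S1 reads c2=0 → after 1×micro: 0; S2 reads c1=0 → after 1×micro: 0 ⇒ (c0=6561/128, c1=0, c2=0)
[Jacobi] macro 9: S0 reads c2=0 → after 1×micro: 19683/256; S1 reads c2=0 → after 1×micro: 0; S2 reads c1=0 → after 1×micro: 0 ⇒ (c0=19683/256, c1=0, c2=0)
[Gauss-Seidel] macro 1: S0 reads c2=0 → after 1×micro: 3; S1 reads c2=0 → after 1×micro: 0; S2 reads c1=0 → after 1×micro: 0 ⇒ (c0=3, c1=0, c2=0)
[Gauss-Seidel] macro 2: S0 reads c2=0 → after 1×micro: 9/2; S1 reads c2=0 → after 1×micro: 0; S2 reads c1=0 → after 1×micro: 0 ⇒ (c0=9/2, c1=0, c2=0)
[Gauss-Seidel] macro 3: S0 reads c2=0 → after 1×micro: 27/4; S1 reads c2=0 → after 1×micro: 0; S2 reads c1=0 → after 1×micro: 0 ⇒ (c0=27/4, c1=0, c2=0)
[Gauss-Seidel] macro 4: S0 reads c2=0 → after 1×micro: 81/8; S1 reads c2=0 → after 1×micro: 0; S2 reads c1=0 → after 1×micro: 0 ⇒ (c0=81/8, c1=0, c2=0)
[Gauss-Seidel] macro 5: S0 reads c2=0 → after 1×micro: 243/16; S1 reads c2=0 → after 1×micro: 0; S2 reads c1=0 → after 1×micro: 0 ⇒ (c0=243/16, c1=0, c2=0)
[Gauss-Seidel] macro 6: S0 reads c2=0 → after 1×micro: 729/32; S1 reads c2=0 → after 1×micro: 0; S2 reads c1=0 → after 1×micro: 0 ⇒ (c0=729/32, c1=0, c2=0)
[Gauss-Seidel] macro 7: S0 reads c2=0 → after 1×micro: 2187/64; S1 reads c2=0 → after 1×micro: 0; S2 reads c1=0 → after 1×micro: 0 ⇒ (c0=2187/64, c1=0, c2=0)
[Gauss-Seidel] macro 8: S0 reads c2=0 → after 1×micro: 6561/128; S1 reads c2=0 → after 1×micro: 0; S2 reads c1=0 → after 1×micro: 0 ⇒ (c0=6561/128, c1=0, c2=0)
[Gauss-Seidel] macro 9: S0 reads c2=0 → after 1×micro: 19683/256; S1 reads c2=0 → after 1×micro: 0; S2 reads c1=0 → after 1×micro: 0 ⇒ (c0=19683/256, c1=0, c2=0)

first divergence at macro-step: never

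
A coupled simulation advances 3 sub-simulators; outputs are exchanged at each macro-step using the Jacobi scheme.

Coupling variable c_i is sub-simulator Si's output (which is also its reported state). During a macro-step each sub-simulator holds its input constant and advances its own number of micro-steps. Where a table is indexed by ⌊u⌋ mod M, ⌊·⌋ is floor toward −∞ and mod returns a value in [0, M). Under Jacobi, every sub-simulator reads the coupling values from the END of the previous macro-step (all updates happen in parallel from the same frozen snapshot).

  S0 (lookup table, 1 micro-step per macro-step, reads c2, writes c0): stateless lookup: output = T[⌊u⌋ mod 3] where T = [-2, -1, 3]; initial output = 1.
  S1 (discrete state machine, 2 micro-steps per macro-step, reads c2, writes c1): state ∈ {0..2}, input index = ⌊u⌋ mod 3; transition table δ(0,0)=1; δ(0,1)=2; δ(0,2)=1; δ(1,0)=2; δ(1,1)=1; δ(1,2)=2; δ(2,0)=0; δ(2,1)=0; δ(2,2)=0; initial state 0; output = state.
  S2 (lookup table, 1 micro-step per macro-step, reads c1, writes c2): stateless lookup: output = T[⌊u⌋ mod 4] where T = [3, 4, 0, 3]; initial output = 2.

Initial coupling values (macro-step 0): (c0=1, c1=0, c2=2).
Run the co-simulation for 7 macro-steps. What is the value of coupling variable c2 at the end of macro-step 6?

c2 at macro-step 6 = 0

macro 1: S0 reads c2=2 → after 1×micro: 3; S1 reads c2=2 → after 2×micro: 2; S2 reads c1=0 → after 1×micro: 3 ⇒ (c0=3, c1=2, c2=3)
macro 2: S0 reads c2=3 → after 1×micro: -2; S1 reads c2=3 → after 2×micro: 1; S2 reads c1=2 → after 1×micro: 0 ⇒ (c0=-2, c1=1, c2=0)
macro 3: S0 reads c2=0 → after 1×micro: -2; S1 reads c2=0 → after 2×micro: 0; S2 reads c1=1 → after 1×micro: 4 ⇒ (c0=-2, c1=0, c2=4)
macro 4: S0 reads c2=4 → after 1×micro: -1; S1 reads c2=4 → after 2×micro: 0; S2 reads c1=0 → after 1×micro: 3 ⇒ (c0=-1, c1=0, c2=3)
macro 5: S0 reads c2=3 → after 1×micro: -2; S1 reads c2=3 → after 2×micro: 2; S2 reads c1=0 → after 1×micro: 3 ⇒ (c0=-2, c1=2, c2=3)
macro 6: S0 reads c2=3 → after 1×micro: -2; S1 reads c2=3 → after 2×micro: 1; S2 reads c1=2 → after 1×micro: 0 ⇒ (c0=-2, c1=1, c2=0)
macro 7: S0 reads c2=0 → after 1×micro: -2; S1 reads c2=0 → after 2×micro: 0; S2 reads c1=1 → after 1×micro: 4 ⇒ (c0=-2, c1=0, c2=4)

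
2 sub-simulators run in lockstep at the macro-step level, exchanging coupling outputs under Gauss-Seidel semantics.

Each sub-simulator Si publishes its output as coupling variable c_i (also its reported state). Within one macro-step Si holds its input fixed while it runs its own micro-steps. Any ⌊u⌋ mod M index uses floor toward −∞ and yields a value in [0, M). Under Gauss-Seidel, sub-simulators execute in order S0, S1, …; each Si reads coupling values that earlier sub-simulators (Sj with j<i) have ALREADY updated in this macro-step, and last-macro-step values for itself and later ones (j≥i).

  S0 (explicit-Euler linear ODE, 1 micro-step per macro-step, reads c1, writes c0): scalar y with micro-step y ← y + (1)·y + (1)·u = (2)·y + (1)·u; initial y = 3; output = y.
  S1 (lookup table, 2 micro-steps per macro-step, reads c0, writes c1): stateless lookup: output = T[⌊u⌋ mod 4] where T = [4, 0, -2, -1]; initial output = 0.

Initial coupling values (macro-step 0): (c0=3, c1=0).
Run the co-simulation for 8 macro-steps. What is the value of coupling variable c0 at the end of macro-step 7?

c0 at macro-step 7 = 258

macro 1: S0 reads c1=0 → after 1×micro: 6; S1 reads c0=6 → after 2×micro: -2 ⇒ (c0=6, c1=-2)
macro 2: S0 reads c1=-2 → after 1×micro: 10; S1 reads c0=10 → after 2×micro: -2 ⇒ (c0=10, c1=-2)
macro 3: S0 reads c1=-2 → after 1×micro: 18; S1 reads c0=18 → after 2×micro: -2 ⇒ (c0=18, c1=-2)
macro 4: S0 reads c1=-2 → after 1×micro: 34; S1 reads c0=34 → after 2×micro: -2 ⇒ (c0=34, c1=-2)
macro 5: S0 reads c1=-2 → after 1×micro: 66; S1 reads c0=66 → after 2×micro: -2 ⇒ (c0=66, c1=-2)
macro 6: S0 reads c1=-2 → after 1×micro: 130; S1 reads c0=130 → after 2×micro: -2 ⇒ (c0=130, c1=-2)
macro 7: S0 reads c1=-2 → after 1×micro: 258; S1 reads c0=258 → after 2×micro: -2 ⇒ (c0=258, c1=-2)
macro 8: S0 reads c1=-2 → after 1×micro: 514; S1 reads c0=514 → after 2×micro: -2 ⇒ (c0=514, c1=-2)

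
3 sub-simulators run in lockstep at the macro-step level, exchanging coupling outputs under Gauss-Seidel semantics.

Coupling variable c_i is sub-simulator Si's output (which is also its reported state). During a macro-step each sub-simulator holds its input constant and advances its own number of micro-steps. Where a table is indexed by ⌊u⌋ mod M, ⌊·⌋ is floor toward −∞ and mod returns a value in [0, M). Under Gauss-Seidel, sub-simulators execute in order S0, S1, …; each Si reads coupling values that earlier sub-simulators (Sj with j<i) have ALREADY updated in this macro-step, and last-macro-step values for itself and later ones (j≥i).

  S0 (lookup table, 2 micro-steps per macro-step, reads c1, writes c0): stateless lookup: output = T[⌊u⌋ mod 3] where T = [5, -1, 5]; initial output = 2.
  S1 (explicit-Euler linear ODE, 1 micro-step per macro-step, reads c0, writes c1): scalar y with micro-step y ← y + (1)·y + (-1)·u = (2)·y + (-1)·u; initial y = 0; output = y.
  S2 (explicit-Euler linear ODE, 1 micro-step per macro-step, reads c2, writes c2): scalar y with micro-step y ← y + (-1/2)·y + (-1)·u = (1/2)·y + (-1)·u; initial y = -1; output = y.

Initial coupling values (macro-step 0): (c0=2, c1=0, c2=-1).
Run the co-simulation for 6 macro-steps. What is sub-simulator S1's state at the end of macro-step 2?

S1 state at macro-step 2 = -9

macro 1: S0 reads c1=0 → after 2×micro: 5; S1 reads c0=5 → after 1×micro: -5; S2 reads c2=-1 → after 1×micro: 1/2 ⇒ (c0=5, c1=-5, c2=1/2)
macro 2: S0 reads c1=-5 → after 2×micro: -1; S1 reads c0=-1 → after 1×micro: -9; S2 reads c2=1/2 → after 1×micro: -1/4 ⇒ (c0=-1, c1=-9, c2=-1/4)
macro 3: S0 reads c1=-9 → after 2×micro: 5; S1 reads c0=5 → after 1×micro: -23; S2 reads c2=-1/4 → after 1×micro: 1/8 ⇒ (c0=5, c1=-23, c2=1/8)
macro 4: S0 reads c1=-23 → after 2×micro: -1; S1 reads c0=-1 → after 1×micro: -45; S2 reads c2=1/8 → after 1×micro: -1/16 ⇒ (c0=-1, c1=-45, c2=-1/16)
macro 5: S0 reads c1=-45 → after 2×micro: 5; S1 reads c0=5 → after 1×micro: -95; S2 reads c2=-1/16 → after 1×micro: 1/32 ⇒ (c0=5, c1=-95, c2=1/32)
macro 6: S0 reads c1=-95 → after 2×micro: -1; S1 reads c0=-1 → after 1×micro: -189; S2 reads c2=1/32 → after 1×micro: -1/64 ⇒ (c0=-1, c1=-189, c2=-1/64)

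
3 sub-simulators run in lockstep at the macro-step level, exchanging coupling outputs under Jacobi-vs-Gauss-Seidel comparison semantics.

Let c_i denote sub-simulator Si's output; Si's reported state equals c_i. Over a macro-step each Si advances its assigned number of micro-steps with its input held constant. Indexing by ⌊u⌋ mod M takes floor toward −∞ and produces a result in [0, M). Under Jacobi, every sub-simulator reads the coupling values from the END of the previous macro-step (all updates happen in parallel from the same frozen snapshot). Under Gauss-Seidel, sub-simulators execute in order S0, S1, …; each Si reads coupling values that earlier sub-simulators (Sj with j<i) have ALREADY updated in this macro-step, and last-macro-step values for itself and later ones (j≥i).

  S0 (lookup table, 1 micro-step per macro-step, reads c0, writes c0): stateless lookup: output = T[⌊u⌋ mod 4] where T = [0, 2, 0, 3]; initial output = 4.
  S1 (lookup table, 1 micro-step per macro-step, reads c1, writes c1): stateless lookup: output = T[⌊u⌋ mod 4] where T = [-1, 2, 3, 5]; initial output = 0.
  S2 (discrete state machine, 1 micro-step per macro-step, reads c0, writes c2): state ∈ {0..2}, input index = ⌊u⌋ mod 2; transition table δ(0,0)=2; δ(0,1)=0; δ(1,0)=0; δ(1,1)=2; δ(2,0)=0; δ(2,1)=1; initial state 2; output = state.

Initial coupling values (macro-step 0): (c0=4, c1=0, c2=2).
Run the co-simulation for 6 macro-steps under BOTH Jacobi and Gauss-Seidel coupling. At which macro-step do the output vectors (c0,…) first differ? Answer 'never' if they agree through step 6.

[Jacobi] macro 1: S0 reads c0=4 → after 1×micro: 0; S1 reads c1=0 → after 1×micro: -1; S2 reads c0=4 → after 1×micro: 0 ⇒ (c0=0, c1=-1, c2=0)
[Jacobi] macro 2: S0 reads c0=0 → after 1×micro: 0; S1 reads c1=-1 → after 1×micro: 5; S2 reads c0=0 → after 1×micro: 2 ⇒ (c0=0, c1=5, c2=2)
[Jacobi] macro 3: S0 reads c0=0 → after 1×micro: 0; S1 reads c1=5 → after 1×micro: 2; S2 reads c0=0 → after 1×micro: 0 ⇒ (c0=0, c1=2, c2=0)
[Jacobi] macro 4: S0 reads c0=0 → after 1×micro: 0; S1 reads c1=2 → after 1×micro: 3; S2 reads c0=0 → after 1×micro: 2 ⇒ (c0=0, c1=3, c2=2)
[Jacobi] macro 5: S0 reads c0=0 → after 1×micro: 0; S1 reads c1=3 → after 1×micro: 5; S2 reads c0=0 → after 1×micro: 0 ⇒ (c0=0, c1=5, c2=0)
[Jacobi] macro 6: S0 reads c0=0 → after 1×micro: 0; S1 reads c1=5 → after 1×micro: 2; S2 reads c0=0 → after 1×micro: 2 ⇒ (c0=0, c1=2, c2=2)
[Gauss-Seidel] macro 1: S0 reads c0=4 → after 1×micro: 0; S1 reads c1=0 → after 1×micro: -1; S2 reads c0=0 → after 1×micro: 0 ⇒ (c0=0, c1=-1, c2=0)
[Gauss-Seidel] macro 2: S0 reads c0=0 → after 1×micro: 0; S1 reads c1=-1 → after 1×micro: 5; S2 reads c0=0 → after 1×micro: 2 ⇒ (c0=0, c1=5, c2=2)
[Gauss-Seidel] macro 3: S0 reads c0=0 → after 1×micro: 0; S1 reads c1=5 → after 1×micro: 2; S2 reads c0=0 → after 1×micro: 0 ⇒ (c0=0, c1=2, c2=0)
[Gauss-Seidel] macro 4: S0 reads c0=0 → after 1×micro: 0; S1 reads c1=2 → after 1×micro: 3; S2 reads c0=0 → after 1×micro: 2 ⇒ (c0=0, c1=3, c2=2)
[Gauss-Seidel] macro 5: S0 reads c0=0 → after 1×micro: 0; S1 reads c1=3 → after 1×micro: 5; S2 reads c0=0 → after 1×micro: 0 ⇒ (c0=0, c1=5, c2=0)
[Gauss-Seidel] macro 6: S0 reads c0=0 → after 1×micro: 0; S1 reads c1=5 → after 1×micro: 2; S2 reads c0=0 → after 1×micro: 2 ⇒ (c0=0, c1=2, c2=2)

first divergence at macro-step: never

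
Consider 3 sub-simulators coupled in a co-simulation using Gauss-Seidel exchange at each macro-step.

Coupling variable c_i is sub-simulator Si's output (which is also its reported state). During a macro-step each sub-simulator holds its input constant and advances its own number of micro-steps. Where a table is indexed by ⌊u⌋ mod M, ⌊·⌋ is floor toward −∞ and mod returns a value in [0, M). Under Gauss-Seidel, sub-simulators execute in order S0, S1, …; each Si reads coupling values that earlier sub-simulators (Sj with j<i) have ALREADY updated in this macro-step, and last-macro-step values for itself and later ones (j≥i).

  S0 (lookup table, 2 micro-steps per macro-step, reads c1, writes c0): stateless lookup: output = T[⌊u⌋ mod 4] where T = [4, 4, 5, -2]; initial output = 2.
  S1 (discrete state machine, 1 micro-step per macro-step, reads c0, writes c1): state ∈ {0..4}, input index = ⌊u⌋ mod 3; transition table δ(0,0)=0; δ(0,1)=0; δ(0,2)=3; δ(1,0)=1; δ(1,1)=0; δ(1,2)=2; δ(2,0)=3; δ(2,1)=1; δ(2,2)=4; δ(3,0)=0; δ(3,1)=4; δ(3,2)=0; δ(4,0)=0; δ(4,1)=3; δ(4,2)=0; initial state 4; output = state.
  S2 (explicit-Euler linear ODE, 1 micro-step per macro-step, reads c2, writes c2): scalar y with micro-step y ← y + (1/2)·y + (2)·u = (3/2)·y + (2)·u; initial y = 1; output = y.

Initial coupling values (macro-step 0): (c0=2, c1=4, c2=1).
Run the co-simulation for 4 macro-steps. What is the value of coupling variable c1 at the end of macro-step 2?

macro 1: S0 reads c1=4 → after 2×micro: 4; S1 reads c0=4 → after 1×micro: 3; S2 reads c2=1 → after 1×micro: 7/2 ⇒ (c0=4, c1=3, c2=7/2)
macro 2: S0 reads c1=3 → after 2×micro: -2; S1 reads c0=-2 → after 1×micro: 4; S2 reads c2=7/2 → after 1×micro: 49/4 ⇒ (c0=-2, c1=4, c2=49/4)
macro 3: S0 reads c1=4 → after 2×micro: 4; S1 reads c0=4 → after 1×micro: 3; S2 reads c2=49/4 → after 1×micro: 343/8 ⇒ (c0=4, c1=3, c2=343/8)
macro 4: S0 reads c1=3 → after 2×micro: -2; S1 reads c0=-2 → after 1×micro: 4; S2 reads c2=343/8 → after 1×micro: 2401/16 ⇒ (c0=-2, c1=4, c2=2401/16)

c1 at macro-step 2 = 4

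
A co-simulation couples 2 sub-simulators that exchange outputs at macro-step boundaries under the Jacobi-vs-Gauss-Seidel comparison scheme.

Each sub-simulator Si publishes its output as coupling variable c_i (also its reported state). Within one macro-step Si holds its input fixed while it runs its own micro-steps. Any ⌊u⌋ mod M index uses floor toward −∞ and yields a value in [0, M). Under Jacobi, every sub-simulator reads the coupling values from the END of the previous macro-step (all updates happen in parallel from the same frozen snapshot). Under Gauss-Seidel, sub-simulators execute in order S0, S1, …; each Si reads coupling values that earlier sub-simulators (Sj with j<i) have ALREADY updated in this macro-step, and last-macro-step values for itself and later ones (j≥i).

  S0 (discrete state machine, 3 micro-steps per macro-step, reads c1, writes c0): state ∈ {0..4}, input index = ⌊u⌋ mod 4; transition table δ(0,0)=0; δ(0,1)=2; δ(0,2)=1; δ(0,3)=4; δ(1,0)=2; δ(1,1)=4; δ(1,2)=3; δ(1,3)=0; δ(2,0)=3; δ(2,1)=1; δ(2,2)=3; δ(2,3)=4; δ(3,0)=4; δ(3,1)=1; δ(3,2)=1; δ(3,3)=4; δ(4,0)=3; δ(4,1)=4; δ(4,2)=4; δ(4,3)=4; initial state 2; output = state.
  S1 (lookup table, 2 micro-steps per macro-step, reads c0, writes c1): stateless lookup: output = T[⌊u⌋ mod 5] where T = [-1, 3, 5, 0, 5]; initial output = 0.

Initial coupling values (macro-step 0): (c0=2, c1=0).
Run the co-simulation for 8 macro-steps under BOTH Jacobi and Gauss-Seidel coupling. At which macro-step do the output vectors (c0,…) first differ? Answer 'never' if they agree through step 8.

first divergence at macro-step: 1

[Jacobi] macro 1: S0 reads c1=0 → after 3×micro: 3; S1 reads c0=2 → after 2×micro: 5 ⇒ (c0=3, c1=5)
[Jacobi] macro 2: S0 reads c1=5 → after 3×micro: 4; S1 reads c0=3 → after 2×micro: 0 ⇒ (c0=4, c1=0)
[Jacobi] macro 3: S0 reads c1=0 → after 3×micro: 3; S1 reads c0=4 → after 2×micro: 5 ⇒ (c0=3, c1=5)
[Jacobi] macro 4: S0 reads c1=5 → after 3×micro: 4; S1 reads c0=3 → after 2×micro: 0 ⇒ (c0=4, c1=0)
[Jacobi] macro 5: S0 reads c1=0 → after 3×micro: 3; S1 reads c0=4 → after 2×micro: 5 ⇒ (c0=3, c1=5)
[Jacobi] macro 6: S0 reads c1=5 → after 3×micro: 4; S1 reads c0=3 → after 2×micro: 0 ⇒ (c0=4, c1=0)
[Jacobi] macro 7: S0 reads c1=0 → after 3×micro: 3; S1 reads c0=4 → after 2×micro: 5 ⇒ (c0=3, c1=5)
[Jacobi] macro 8: S0 reads c1=5 → after 3×micro: 4; S1 reads c0=3 → after 2×micro: 0 ⇒ (c0=4, c1=0)
[Gauss-Seidel] macro 1: S0 reads c1=0 → after 3×micro: 3; S1 reads c0=3 → after 2×micro: 0 ⇒ (c0=3, c1=0)
[Gauss-Seidel] macro 2: S0 reads c1=0 → after 3×micro: 4; S1 reads c0=4 → after 2×micro: 5 ⇒ (c0=4, c1=5)
[Gauss-Seidel] macro 3: S0 reads c1=5 → after 3×micro: 4; S1 reads c0=4 → after 2×micro: 5 ⇒ (c0=4, c1=5)
[Gauss-Seidel] macro 4: S0 reads c1=5 → after 3×micro: 4; S1 reads c0=4 → after 2×micro: 5 ⇒ (c0=4, c1=5)
[Gauss-Seidel] macro 5: S0 reads c1=5 → after 3×micro: 4; S1 reads c0=4 → after 2×micro: 5 ⇒ (c0=4, c1=5)
[Gauss-Seidel] macro 6: S0 reads c1=5 → after 3×micro: 4; S1 reads c0=4 → after 2×micro: 5 ⇒ (c0=4, c1=5)
[Gauss-Seidel] macro 7: S0 reads c1=5 → after 3×micro: 4; S1 reads c0=4 → after 2×micro: 5 ⇒ (c0=4, c1=5)
[Gauss-Seidel] macro 8: S0 reads c1=5 → after 3×micro: 4; S1 reads c0=4 → after 2×micro: 5 ⇒ (c0=4, c1=5)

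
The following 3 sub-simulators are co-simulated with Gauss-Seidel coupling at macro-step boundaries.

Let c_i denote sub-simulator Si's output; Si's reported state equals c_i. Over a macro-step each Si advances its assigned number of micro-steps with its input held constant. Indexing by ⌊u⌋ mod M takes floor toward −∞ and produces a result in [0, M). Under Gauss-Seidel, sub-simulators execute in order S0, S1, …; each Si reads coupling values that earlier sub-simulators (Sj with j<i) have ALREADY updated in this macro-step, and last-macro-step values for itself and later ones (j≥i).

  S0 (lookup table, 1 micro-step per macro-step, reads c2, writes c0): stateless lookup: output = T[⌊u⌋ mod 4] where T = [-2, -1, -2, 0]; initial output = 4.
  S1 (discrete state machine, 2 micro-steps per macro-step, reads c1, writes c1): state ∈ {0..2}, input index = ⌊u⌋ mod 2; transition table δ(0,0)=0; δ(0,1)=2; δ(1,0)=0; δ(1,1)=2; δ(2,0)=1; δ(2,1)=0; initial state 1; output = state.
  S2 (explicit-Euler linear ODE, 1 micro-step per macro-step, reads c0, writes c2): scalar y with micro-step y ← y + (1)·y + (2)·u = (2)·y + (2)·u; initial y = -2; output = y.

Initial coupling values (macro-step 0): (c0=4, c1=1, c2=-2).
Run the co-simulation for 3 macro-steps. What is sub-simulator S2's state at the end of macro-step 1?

S2 state at macro-step 1 = -8

macro 1: S0 reads c2=-2 → after 1×micro: -2; S1 reads c1=1 → after 2×micro: 0; S2 reads c0=-2 → after 1×micro: -8 ⇒ (c0=-2, c1=0, c2=-8)
macro 2: S0 reads c2=-8 → after 1×micro: -2; S1 reads c1=0 → after 2×micro: 0; S2 reads c0=-2 → after 1×micro: -20 ⇒ (c0=-2, c1=0, c2=-20)
macro 3: S0 reads c2=-20 → after 1×micro: -2; S1 reads c1=0 → after 2×micro: 0; S2 reads c0=-2 → after 1×micro: -44 ⇒ (c0=-2, c1=0, c2=-44)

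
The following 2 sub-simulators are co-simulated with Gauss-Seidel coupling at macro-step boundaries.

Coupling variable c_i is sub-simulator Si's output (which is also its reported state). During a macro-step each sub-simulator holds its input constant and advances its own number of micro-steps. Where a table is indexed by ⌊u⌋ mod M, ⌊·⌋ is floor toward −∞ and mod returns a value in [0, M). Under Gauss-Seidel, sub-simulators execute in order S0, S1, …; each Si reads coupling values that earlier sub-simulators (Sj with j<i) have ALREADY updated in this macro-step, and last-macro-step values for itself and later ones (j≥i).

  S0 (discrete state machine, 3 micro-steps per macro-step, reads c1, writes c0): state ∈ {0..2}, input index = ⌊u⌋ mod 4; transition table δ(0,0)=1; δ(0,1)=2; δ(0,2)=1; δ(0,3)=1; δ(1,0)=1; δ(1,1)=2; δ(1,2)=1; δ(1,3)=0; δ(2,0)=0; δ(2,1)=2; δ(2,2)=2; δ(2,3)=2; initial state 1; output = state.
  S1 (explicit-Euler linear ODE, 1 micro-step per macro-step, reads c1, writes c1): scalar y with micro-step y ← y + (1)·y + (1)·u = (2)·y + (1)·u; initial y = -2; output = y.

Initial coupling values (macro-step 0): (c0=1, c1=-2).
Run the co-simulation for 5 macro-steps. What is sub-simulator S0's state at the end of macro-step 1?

S0 state at macro-step 1 = 1

macro 1: S0 reads c1=-2 → after 3×micro: 1; S1 reads c1=-2 → after 1×micro: -6 ⇒ (c0=1, c1=-6)
macro 2: S0 reads c1=-6 → after 3×micro: 1; S1 reads c1=-6 → after 1×micro: -18 ⇒ (c0=1, c1=-18)
macro 3: S0 reads c1=-18 → after 3×micro: 1; S1 reads c1=-18 → after 1×micro: -54 ⇒ (c0=1, c1=-54)
macro 4: S0 reads c1=-54 → after 3×micro: 1; S1 reads c1=-54 → after 1×micro: -162 ⇒ (c0=1, c1=-162)
macro 5: S0 reads c1=-162 → after 3×micro: 1; S1 reads c1=-162 → after 1×micro: -486 ⇒ (c0=1, c1=-486)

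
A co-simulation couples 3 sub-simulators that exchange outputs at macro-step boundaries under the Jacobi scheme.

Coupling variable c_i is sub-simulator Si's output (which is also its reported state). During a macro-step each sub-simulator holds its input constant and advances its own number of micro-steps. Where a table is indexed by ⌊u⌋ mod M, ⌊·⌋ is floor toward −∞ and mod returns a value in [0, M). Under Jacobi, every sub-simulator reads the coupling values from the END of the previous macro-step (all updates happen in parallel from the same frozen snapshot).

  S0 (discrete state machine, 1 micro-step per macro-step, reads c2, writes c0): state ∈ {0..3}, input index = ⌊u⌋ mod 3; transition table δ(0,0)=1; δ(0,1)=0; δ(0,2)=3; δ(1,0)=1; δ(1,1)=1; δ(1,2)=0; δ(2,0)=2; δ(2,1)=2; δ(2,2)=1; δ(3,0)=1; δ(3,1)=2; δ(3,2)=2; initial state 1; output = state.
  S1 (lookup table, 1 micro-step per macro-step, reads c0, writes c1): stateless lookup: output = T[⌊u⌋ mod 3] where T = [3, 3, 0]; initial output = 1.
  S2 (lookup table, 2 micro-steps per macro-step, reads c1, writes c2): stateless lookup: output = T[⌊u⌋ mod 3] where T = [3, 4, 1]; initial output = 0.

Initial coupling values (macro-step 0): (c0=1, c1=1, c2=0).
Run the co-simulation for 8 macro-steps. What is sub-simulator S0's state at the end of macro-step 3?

macro 1: S0 reads c2=0 → after 1×micro: 1; S1 reads c0=1 → after 1×micro: 3; S2 reads c1=1 → after 2×micro: 4 ⇒ (c0=1, c1=3, c2=4)
macro 2: S0 reads c2=4 → after 1×micro: 1; S1 reads c0=1 → after 1×micro: 3; S2 reads c1=3 → after 2×micro: 3 ⇒ (c0=1, c1=3, c2=3)
macro 3: S0 reads c2=3 → after 1×micro: 1; S1 reads c0=1 → after 1×micro: 3; S2 reads c1=3 → after 2×micro: 3 ⇒ (c0=1, c1=3, c2=3)
macro 4: S0 reads c2=3 → after 1×micro: 1; S1 reads c0=1 → after 1×micro: 3; S2 reads c1=3 → after 2×micro: 3 ⇒ (c0=1, c1=3, c2=3)
macro 5: S0 reads c2=3 → after 1×micro: 1; S1 reads c0=1 → after 1×micro: 3; S2 reads c1=3 → after 2×micro: 3 ⇒ (c0=1, c1=3, c2=3)
macro 6: S0 reads c2=3 → after 1×micro: 1; S1 reads c0=1 → after 1×micro: 3; S2 reads c1=3 → after 2×micro: 3 ⇒ (c0=1, c1=3, c2=3)
macro 7: S0 reads c2=3 → after 1×micro: 1; S1 reads c0=1 → after 1×micro: 3; S2 reads c1=3 → after 2×micro: 3 ⇒ (c0=1, c1=3, c2=3)
macro 8: S0 reads c2=3 → after 1×micro: 1; S1 reads c0=1 → after 1×micro: 3; S2 reads c1=3 → after 2×micro: 3 ⇒ (c0=1, c1=3, c2=3)

S0 state at macro-step 3 = 1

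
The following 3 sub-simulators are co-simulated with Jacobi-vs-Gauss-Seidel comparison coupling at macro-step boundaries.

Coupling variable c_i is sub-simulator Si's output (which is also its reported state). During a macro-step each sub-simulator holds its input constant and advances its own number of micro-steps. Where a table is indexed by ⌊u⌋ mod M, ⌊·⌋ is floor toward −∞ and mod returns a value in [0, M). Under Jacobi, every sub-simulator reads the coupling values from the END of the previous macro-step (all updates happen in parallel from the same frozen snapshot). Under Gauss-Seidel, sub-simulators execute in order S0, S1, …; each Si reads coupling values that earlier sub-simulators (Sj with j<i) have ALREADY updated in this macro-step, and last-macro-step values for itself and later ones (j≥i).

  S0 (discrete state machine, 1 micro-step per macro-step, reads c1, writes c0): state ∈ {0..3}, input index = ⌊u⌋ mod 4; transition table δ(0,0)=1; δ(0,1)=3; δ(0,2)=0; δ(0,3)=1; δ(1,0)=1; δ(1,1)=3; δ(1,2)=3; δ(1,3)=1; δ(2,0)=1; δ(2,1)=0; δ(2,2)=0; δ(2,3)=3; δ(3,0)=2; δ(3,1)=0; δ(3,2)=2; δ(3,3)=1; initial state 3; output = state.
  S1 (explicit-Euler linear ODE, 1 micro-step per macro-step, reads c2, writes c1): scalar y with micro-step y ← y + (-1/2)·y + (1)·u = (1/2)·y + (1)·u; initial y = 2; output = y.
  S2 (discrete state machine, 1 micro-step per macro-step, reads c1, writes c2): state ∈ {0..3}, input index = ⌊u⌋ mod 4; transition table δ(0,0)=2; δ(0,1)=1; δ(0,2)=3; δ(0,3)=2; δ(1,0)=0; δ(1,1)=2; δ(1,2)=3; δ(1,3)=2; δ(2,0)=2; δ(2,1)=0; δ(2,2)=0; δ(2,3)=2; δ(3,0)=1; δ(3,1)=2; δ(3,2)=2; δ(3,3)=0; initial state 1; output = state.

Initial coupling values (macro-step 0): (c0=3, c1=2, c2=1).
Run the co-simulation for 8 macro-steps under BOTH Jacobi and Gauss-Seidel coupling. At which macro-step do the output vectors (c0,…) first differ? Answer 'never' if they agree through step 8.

[Jacobi] macro 1: S0 reads c1=2 → after 1×micro: 2; S1 reads c2=1 → after 1×micro: 2; S2 reads c1=2 → after 1×micro: 3 ⇒ (c0=2, c1=2, c2=3)
[Jacobi] macro 2: S0 reads c1=2 → after 1×micro: 0; S1 reads c2=3 → after 1×micro: 4; S2 reads c1=2 → after 1×micro: 2 ⇒ (c0=0, c1=4, c2=2)
[Jacobi] macro 3: S0 reads c1=4 → after 1×micro: 1; S1 reads c2=2 → after 1×micro: 4; S2 reads c1=4 → after 1×micro: 2 ⇒ (c0=1, c1=4, c2=2)
[Jacobi] macro 4: S0 reads c1=4 → after 1×micro: 1; S1 reads c2=2 → after 1×micro: 4; S2 reads c1=4 → after 1×micro: 2 ⇒ (c0=1, c1=4, c2=2)
[Jacobi] macro 5: S0 reads c1=4 → after 1×micro: 1; S1 reads c2=2 → after 1×micro: 4; S2 reads c1=4 → after 1×micro: 2 ⇒ (c0=1, c1=4, c2=2)
[Jacobi] macro 6: S0 reads c1=4 → after 1×micro: 1; S1 reads c2=2 → after 1×micro: 4; S2 reads c1=4 → after 1×micro: 2 ⇒ (c0=1, c1=4, c2=2)
[Jacobi] macro 7: S0 reads c1=4 → after 1×micro: 1; S1 reads c2=2 → after 1×micro: 4; S2 reads c1=4 → after 1×micro: 2 ⇒ (c0=1, c1=4, c2=2)
[Jacobi] macro 8: S0 reads c1=4 → after 1×micro: 1; S1 reads c2=2 → after 1×micro: 4; S2 reads c1=4 → after 1×micro: 2 ⇒ (c0=1, c1=4, c2=2)
[Gauss-Seidel] macro 1: S0 reads c1=2 → after 1×micro: 2; S1 reads c2=1 → after 1×micro: 2; S2 reads c1=2 → after 1×micro: 3 ⇒ (c0=2, c1=2, c2=3)
[Gauss-Seidel] macro 2: S0 reads c1=2 → after 1×micro: 0; S1 reads c2=3 → after 1×micro: 4; S2 reads c1=4 → after 1×micro: 1 ⇒ (c0=0, c1=4, c2=1)
[Gauss-Seidel] macro 3: S0 reads c1=4 → after 1×micro: 1; S1 reads c2=1 → after 1×micro: 3; S2 reads c1=3 → after 1×micro: 2 ⇒ (c0=1, c1=3, c2=2)
[Gauss-Seidel] macro 4: S0 reads c1=3 → after 1×micro: 1; S1 reads c2=2 → after 1×micro: 7/2; S2 reads c1=7/2 → after 1×micro: 2 ⇒ (c0=1, c1=7/2, c2=2)
[Gauss-Seidel] macro 5: S0 reads c1=7/2 → after 1×micro: 1; S1 reads c2=2 → after 1×micro: 15/4; S2 reads c1=15/4 → after 1×micro: 2 ⇒ (c0=1, c1=15/4, c2=2)
[Gauss-Seidel] macro 6: S0 reads c1=15/4 → after 1×micro: 1; S1 reads c2=2 → after 1×micro: 31/8; S2 reads c1=31/8 → after 1×micro: 2 ⇒ (c0=1, c1=31/8, c2=2)
[Gauss-Seidel] macro 7: S0 reads c1=31/8 → after 1×micro: 1; S1 reads c2=2 → after 1×micro: 63/16; S2 reads c1=63/16 → after 1×micro: 2 ⇒ (c0=1, c1=63/16, c2=2)
[Gauss-Seidel] macro 8: S0 reads c1=63/16 → after 1×micro: 1; S1 reads c2=2 → after 1×micro: 127/32; S2 reads c1=127/32 → after 1×micro: 2 ⇒ (c0=1, c1=127/32, c2=2)

first divergence at macro-step: 2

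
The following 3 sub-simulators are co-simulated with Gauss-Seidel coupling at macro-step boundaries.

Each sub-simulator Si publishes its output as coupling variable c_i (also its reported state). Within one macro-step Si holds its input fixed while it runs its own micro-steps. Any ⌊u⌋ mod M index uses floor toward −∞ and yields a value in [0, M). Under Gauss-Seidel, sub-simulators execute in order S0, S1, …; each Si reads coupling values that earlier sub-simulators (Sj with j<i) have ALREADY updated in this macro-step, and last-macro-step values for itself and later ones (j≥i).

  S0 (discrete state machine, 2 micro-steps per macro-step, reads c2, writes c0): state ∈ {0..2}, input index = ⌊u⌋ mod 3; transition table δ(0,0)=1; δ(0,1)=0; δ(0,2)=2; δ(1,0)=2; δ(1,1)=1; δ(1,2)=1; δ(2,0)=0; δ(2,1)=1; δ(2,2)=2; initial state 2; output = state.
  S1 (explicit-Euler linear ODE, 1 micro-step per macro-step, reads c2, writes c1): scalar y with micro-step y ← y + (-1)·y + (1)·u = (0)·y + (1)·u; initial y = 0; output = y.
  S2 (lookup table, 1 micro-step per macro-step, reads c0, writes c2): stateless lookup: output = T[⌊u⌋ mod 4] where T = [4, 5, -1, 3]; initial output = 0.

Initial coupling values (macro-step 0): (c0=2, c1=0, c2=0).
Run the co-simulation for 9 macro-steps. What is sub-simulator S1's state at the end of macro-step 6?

macro 1: S0 reads c2=0 → after 2×micro: 1; S1 reads c2=0 → after 1×micro: 0; S2 reads c0=1 → after 1×micro: 5 ⇒ (c0=1, c1=0, c2=5)
macro 2: S0 reads c2=5 → after 2×micro: 1; S1 reads c2=5 → after 1×micro: 5; S2 reads c0=1 → after 1×micro: 5 ⇒ (c0=1, c1=5, c2=5)
macro 3: S0 reads c2=5 → after 2×micro: 1; S1 reads c2=5 → after 1×micro: 5; S2 reads c0=1 → after 1×micro: 5 ⇒ (c0=1, c1=5, c2=5)
macro 4: S0 reads c2=5 → after 2×micro: 1; S1 reads c2=5 → after 1×micro: 5; S2 reads c0=1 → after 1×micro: 5 ⇒ (c0=1, c1=5, c2=5)
macro 5: S0 reads c2=5 → after 2×micro: 1; S1 reads c2=5 → after 1×micro: 5; S2 reads c0=1 → after 1×micro: 5 ⇒ (c0=1, c1=5, c2=5)
macro 6: S0 reads c2=5 → after 2×micro: 1; S1 reads c2=5 → after 1×micro: 5; S2 reads c0=1 → after 1×micro: 5 ⇒ (c0=1, c1=5, c2=5)
macro 7: S0 reads c2=5 → after 2×micro: 1; S1 reads c2=5 → after 1×micro: 5; S2 reads c0=1 → after 1×micro: 5 ⇒ (c0=1, c1=5, c2=5)
macro 8: S0 reads c2=5 → after 2×micro: 1; S1 reads c2=5 → after 1×micro: 5; S2 reads c0=1 → after 1×micro: 5 ⇒ (c0=1, c1=5, c2=5)
macro 9: S0 reads c2=5 → after 2×micro: 1; S1 reads c2=5 → after 1×micro: 5; S2 reads c0=1 → after 1×micro: 5 ⇒ (c0=1, c1=5, c2=5)

S1 state at macro-step 6 = 5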